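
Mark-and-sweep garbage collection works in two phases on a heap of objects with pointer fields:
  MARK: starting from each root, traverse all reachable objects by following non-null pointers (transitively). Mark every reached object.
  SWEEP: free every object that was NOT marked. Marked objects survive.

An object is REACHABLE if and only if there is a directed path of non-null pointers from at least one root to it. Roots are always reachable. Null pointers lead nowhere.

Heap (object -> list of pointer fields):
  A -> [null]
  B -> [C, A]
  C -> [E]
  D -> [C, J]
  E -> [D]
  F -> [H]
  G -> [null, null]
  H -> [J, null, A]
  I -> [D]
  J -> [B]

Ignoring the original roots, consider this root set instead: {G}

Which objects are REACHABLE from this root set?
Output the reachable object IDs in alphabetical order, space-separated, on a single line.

Answer: G

Derivation:
Roots: G
Mark G: refs=null null, marked=G
Unmarked (collected): A B C D E F H I J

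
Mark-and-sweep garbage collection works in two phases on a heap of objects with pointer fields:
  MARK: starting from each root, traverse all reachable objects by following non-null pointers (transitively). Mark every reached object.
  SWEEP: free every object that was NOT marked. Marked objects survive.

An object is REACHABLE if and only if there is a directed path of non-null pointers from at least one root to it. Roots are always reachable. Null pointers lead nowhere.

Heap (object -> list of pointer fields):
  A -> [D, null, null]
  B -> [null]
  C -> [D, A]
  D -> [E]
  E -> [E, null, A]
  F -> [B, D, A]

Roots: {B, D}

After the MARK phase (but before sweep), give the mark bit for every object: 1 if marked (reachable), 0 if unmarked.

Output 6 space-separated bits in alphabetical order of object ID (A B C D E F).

Roots: B D
Mark B: refs=null, marked=B
Mark D: refs=E, marked=B D
Mark E: refs=E null A, marked=B D E
Mark A: refs=D null null, marked=A B D E
Unmarked (collected): C F

Answer: 1 1 0 1 1 0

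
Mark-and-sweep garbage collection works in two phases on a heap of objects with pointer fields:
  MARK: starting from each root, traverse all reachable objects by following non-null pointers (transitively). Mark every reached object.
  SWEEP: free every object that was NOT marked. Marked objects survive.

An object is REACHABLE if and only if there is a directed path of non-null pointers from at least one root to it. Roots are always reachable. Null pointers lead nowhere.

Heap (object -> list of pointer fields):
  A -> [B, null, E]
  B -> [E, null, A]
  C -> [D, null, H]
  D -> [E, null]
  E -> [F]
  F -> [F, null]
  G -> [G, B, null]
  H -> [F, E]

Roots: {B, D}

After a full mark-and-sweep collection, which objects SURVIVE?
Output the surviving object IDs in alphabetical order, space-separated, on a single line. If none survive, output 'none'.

Answer: A B D E F

Derivation:
Roots: B D
Mark B: refs=E null A, marked=B
Mark D: refs=E null, marked=B D
Mark E: refs=F, marked=B D E
Mark A: refs=B null E, marked=A B D E
Mark F: refs=F null, marked=A B D E F
Unmarked (collected): C G H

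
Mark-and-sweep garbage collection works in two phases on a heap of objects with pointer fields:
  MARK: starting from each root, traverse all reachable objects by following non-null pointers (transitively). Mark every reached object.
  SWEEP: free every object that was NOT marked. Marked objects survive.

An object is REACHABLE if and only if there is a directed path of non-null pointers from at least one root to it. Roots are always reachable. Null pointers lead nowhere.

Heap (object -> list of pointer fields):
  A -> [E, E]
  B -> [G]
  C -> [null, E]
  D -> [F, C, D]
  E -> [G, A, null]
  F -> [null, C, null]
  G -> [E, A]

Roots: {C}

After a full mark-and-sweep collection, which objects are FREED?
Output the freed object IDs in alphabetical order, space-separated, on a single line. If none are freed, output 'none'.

Answer: B D F

Derivation:
Roots: C
Mark C: refs=null E, marked=C
Mark E: refs=G A null, marked=C E
Mark G: refs=E A, marked=C E G
Mark A: refs=E E, marked=A C E G
Unmarked (collected): B D F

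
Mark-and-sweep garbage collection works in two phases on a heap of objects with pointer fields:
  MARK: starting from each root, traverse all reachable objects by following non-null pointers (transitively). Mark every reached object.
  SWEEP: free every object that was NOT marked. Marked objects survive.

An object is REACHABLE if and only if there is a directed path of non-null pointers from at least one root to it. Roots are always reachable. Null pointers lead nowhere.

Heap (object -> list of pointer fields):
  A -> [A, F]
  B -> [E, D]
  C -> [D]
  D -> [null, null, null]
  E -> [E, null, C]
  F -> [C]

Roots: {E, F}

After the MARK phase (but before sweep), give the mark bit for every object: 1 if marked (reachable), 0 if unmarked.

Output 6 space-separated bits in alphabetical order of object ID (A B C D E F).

Answer: 0 0 1 1 1 1

Derivation:
Roots: E F
Mark E: refs=E null C, marked=E
Mark F: refs=C, marked=E F
Mark C: refs=D, marked=C E F
Mark D: refs=null null null, marked=C D E F
Unmarked (collected): A B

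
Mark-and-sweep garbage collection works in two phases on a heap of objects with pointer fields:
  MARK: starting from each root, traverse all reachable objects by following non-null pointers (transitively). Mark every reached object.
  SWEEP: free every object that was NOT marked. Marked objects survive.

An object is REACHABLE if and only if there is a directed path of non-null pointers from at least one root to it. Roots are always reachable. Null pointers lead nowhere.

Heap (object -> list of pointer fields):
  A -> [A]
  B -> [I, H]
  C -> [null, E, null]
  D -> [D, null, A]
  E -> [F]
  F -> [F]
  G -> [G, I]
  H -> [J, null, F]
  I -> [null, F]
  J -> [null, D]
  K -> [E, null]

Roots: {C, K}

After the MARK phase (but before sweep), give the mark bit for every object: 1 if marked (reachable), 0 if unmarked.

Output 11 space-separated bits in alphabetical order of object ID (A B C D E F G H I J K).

Answer: 0 0 1 0 1 1 0 0 0 0 1

Derivation:
Roots: C K
Mark C: refs=null E null, marked=C
Mark K: refs=E null, marked=C K
Mark E: refs=F, marked=C E K
Mark F: refs=F, marked=C E F K
Unmarked (collected): A B D G H I J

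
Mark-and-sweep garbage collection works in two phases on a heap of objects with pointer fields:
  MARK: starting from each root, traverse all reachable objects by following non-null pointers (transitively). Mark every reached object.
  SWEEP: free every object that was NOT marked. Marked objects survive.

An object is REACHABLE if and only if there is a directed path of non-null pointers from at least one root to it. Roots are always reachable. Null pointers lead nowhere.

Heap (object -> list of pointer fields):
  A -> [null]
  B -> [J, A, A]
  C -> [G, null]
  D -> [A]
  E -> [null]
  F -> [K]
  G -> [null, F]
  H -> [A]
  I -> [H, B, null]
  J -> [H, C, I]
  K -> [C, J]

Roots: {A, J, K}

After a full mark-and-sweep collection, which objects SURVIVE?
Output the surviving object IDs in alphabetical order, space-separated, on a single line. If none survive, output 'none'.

Answer: A B C F G H I J K

Derivation:
Roots: A J K
Mark A: refs=null, marked=A
Mark J: refs=H C I, marked=A J
Mark K: refs=C J, marked=A J K
Mark H: refs=A, marked=A H J K
Mark C: refs=G null, marked=A C H J K
Mark I: refs=H B null, marked=A C H I J K
Mark G: refs=null F, marked=A C G H I J K
Mark B: refs=J A A, marked=A B C G H I J K
Mark F: refs=K, marked=A B C F G H I J K
Unmarked (collected): D E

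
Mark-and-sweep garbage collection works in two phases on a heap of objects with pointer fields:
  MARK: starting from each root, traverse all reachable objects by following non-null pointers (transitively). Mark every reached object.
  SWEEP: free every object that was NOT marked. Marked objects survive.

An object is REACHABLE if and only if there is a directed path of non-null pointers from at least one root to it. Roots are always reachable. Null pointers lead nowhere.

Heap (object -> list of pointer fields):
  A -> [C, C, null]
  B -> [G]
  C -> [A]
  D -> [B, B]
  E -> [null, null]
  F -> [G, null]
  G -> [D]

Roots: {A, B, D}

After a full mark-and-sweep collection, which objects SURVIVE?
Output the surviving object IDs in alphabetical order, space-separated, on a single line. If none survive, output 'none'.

Roots: A B D
Mark A: refs=C C null, marked=A
Mark B: refs=G, marked=A B
Mark D: refs=B B, marked=A B D
Mark C: refs=A, marked=A B C D
Mark G: refs=D, marked=A B C D G
Unmarked (collected): E F

Answer: A B C D G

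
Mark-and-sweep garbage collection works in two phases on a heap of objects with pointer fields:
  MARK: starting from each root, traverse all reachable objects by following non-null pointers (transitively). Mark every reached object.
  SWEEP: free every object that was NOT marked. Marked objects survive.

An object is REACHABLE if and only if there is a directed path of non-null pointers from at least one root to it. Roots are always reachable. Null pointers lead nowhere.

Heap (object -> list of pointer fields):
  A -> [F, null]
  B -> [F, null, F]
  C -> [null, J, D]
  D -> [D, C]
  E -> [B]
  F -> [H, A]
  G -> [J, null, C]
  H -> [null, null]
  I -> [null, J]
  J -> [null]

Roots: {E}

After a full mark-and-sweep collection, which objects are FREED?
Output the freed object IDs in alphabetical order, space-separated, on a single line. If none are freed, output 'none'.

Roots: E
Mark E: refs=B, marked=E
Mark B: refs=F null F, marked=B E
Mark F: refs=H A, marked=B E F
Mark H: refs=null null, marked=B E F H
Mark A: refs=F null, marked=A B E F H
Unmarked (collected): C D G I J

Answer: C D G I J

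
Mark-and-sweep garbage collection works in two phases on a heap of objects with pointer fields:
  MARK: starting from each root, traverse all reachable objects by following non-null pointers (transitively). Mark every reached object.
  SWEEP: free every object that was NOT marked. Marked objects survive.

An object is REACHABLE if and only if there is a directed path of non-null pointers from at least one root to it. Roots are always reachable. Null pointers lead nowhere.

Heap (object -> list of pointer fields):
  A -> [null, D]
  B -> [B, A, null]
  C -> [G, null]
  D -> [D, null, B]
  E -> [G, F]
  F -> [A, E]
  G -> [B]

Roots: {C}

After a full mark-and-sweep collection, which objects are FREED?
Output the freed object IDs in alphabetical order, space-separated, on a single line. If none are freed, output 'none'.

Answer: E F

Derivation:
Roots: C
Mark C: refs=G null, marked=C
Mark G: refs=B, marked=C G
Mark B: refs=B A null, marked=B C G
Mark A: refs=null D, marked=A B C G
Mark D: refs=D null B, marked=A B C D G
Unmarked (collected): E F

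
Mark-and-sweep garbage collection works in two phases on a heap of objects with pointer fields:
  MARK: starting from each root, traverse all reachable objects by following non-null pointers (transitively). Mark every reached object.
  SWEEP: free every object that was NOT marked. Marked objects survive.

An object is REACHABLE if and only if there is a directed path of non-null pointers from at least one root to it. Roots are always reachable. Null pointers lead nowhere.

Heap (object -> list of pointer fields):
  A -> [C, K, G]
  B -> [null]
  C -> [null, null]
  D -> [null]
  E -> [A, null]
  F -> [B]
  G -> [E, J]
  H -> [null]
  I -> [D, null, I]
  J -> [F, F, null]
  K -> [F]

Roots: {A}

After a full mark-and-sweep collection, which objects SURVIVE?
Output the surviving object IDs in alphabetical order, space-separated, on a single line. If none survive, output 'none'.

Roots: A
Mark A: refs=C K G, marked=A
Mark C: refs=null null, marked=A C
Mark K: refs=F, marked=A C K
Mark G: refs=E J, marked=A C G K
Mark F: refs=B, marked=A C F G K
Mark E: refs=A null, marked=A C E F G K
Mark J: refs=F F null, marked=A C E F G J K
Mark B: refs=null, marked=A B C E F G J K
Unmarked (collected): D H I

Answer: A B C E F G J K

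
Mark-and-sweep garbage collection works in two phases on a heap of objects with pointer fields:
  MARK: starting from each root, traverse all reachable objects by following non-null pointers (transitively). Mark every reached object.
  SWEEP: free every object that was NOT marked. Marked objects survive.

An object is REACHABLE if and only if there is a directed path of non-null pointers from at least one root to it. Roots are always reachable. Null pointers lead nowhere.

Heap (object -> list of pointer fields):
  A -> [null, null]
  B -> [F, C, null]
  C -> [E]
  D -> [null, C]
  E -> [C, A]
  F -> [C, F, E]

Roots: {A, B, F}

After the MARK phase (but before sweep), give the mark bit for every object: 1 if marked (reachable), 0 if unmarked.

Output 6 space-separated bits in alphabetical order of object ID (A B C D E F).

Answer: 1 1 1 0 1 1

Derivation:
Roots: A B F
Mark A: refs=null null, marked=A
Mark B: refs=F C null, marked=A B
Mark F: refs=C F E, marked=A B F
Mark C: refs=E, marked=A B C F
Mark E: refs=C A, marked=A B C E F
Unmarked (collected): D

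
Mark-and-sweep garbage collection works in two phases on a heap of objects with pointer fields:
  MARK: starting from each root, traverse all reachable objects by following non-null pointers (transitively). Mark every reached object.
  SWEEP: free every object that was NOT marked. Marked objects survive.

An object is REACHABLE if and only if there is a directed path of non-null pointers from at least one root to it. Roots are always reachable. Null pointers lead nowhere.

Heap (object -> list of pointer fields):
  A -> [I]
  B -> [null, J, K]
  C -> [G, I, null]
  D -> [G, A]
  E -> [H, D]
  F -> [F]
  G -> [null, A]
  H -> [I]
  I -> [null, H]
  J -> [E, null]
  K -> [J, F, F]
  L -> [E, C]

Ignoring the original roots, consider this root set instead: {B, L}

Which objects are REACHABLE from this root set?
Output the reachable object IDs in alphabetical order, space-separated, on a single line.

Roots: B L
Mark B: refs=null J K, marked=B
Mark L: refs=E C, marked=B L
Mark J: refs=E null, marked=B J L
Mark K: refs=J F F, marked=B J K L
Mark E: refs=H D, marked=B E J K L
Mark C: refs=G I null, marked=B C E J K L
Mark F: refs=F, marked=B C E F J K L
Mark H: refs=I, marked=B C E F H J K L
Mark D: refs=G A, marked=B C D E F H J K L
Mark G: refs=null A, marked=B C D E F G H J K L
Mark I: refs=null H, marked=B C D E F G H I J K L
Mark A: refs=I, marked=A B C D E F G H I J K L
Unmarked (collected): (none)

Answer: A B C D E F G H I J K L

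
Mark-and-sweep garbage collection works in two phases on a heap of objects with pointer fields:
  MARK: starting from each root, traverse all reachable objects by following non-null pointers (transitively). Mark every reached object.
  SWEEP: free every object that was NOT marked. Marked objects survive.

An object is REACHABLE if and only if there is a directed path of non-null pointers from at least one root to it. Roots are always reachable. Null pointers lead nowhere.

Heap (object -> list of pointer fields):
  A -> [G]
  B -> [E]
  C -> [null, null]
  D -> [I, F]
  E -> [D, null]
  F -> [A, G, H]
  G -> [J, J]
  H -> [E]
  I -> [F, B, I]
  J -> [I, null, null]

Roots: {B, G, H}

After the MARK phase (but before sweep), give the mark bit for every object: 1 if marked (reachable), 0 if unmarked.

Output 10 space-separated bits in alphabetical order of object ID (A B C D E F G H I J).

Roots: B G H
Mark B: refs=E, marked=B
Mark G: refs=J J, marked=B G
Mark H: refs=E, marked=B G H
Mark E: refs=D null, marked=B E G H
Mark J: refs=I null null, marked=B E G H J
Mark D: refs=I F, marked=B D E G H J
Mark I: refs=F B I, marked=B D E G H I J
Mark F: refs=A G H, marked=B D E F G H I J
Mark A: refs=G, marked=A B D E F G H I J
Unmarked (collected): C

Answer: 1 1 0 1 1 1 1 1 1 1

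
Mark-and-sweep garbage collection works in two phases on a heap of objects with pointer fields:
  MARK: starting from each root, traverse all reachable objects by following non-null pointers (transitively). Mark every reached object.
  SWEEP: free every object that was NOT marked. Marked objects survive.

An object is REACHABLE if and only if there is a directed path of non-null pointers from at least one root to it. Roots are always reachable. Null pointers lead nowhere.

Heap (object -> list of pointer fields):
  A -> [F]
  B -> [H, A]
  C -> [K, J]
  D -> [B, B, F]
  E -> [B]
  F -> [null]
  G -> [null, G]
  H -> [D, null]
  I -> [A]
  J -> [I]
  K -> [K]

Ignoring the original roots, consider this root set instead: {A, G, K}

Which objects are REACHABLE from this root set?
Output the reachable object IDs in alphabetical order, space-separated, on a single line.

Answer: A F G K

Derivation:
Roots: A G K
Mark A: refs=F, marked=A
Mark G: refs=null G, marked=A G
Mark K: refs=K, marked=A G K
Mark F: refs=null, marked=A F G K
Unmarked (collected): B C D E H I J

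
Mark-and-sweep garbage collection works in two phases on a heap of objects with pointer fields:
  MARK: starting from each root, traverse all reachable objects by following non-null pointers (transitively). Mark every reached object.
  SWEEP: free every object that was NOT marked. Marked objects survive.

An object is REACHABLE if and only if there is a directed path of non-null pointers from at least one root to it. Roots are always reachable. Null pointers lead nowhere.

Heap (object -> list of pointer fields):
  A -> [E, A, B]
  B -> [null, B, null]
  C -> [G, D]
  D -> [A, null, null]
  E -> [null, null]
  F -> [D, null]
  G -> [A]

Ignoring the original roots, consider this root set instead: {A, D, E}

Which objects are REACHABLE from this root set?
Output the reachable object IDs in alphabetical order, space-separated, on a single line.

Roots: A D E
Mark A: refs=E A B, marked=A
Mark D: refs=A null null, marked=A D
Mark E: refs=null null, marked=A D E
Mark B: refs=null B null, marked=A B D E
Unmarked (collected): C F G

Answer: A B D E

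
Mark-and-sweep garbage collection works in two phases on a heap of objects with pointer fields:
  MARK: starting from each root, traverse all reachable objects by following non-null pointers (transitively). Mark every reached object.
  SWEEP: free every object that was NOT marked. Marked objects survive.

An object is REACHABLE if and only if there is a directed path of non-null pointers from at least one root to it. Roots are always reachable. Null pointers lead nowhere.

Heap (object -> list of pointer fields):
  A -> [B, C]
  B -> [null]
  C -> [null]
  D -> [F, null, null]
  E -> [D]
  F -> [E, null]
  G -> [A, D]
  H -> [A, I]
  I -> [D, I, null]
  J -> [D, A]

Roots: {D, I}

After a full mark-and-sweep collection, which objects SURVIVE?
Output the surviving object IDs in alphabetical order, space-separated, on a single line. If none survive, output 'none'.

Answer: D E F I

Derivation:
Roots: D I
Mark D: refs=F null null, marked=D
Mark I: refs=D I null, marked=D I
Mark F: refs=E null, marked=D F I
Mark E: refs=D, marked=D E F I
Unmarked (collected): A B C G H J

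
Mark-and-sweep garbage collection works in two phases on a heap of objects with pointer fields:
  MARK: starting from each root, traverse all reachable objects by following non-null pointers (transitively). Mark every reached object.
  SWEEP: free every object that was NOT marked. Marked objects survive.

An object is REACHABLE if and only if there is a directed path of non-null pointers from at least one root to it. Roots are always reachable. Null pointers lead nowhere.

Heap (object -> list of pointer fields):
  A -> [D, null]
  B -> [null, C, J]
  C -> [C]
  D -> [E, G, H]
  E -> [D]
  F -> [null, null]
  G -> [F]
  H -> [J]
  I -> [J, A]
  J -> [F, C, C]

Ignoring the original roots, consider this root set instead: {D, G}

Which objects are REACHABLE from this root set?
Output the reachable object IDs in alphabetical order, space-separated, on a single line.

Roots: D G
Mark D: refs=E G H, marked=D
Mark G: refs=F, marked=D G
Mark E: refs=D, marked=D E G
Mark H: refs=J, marked=D E G H
Mark F: refs=null null, marked=D E F G H
Mark J: refs=F C C, marked=D E F G H J
Mark C: refs=C, marked=C D E F G H J
Unmarked (collected): A B I

Answer: C D E F G H J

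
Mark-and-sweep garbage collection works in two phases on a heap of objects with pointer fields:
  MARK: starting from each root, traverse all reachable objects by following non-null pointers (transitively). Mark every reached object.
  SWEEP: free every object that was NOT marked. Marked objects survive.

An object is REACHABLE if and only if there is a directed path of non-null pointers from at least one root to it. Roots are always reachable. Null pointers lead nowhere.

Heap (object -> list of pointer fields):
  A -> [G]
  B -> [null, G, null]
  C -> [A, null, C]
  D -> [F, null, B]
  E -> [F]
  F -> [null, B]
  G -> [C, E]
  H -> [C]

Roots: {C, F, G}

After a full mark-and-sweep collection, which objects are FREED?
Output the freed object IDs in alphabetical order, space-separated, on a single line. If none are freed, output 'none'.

Roots: C F G
Mark C: refs=A null C, marked=C
Mark F: refs=null B, marked=C F
Mark G: refs=C E, marked=C F G
Mark A: refs=G, marked=A C F G
Mark B: refs=null G null, marked=A B C F G
Mark E: refs=F, marked=A B C E F G
Unmarked (collected): D H

Answer: D H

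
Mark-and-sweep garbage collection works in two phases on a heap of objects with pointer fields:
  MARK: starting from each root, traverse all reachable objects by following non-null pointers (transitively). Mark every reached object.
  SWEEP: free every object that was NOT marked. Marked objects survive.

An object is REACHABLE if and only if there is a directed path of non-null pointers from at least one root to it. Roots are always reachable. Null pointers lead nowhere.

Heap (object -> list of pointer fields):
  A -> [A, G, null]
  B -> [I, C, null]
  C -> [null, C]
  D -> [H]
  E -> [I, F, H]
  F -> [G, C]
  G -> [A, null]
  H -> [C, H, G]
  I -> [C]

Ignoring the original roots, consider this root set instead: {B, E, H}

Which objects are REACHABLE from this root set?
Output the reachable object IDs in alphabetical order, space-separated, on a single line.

Roots: B E H
Mark B: refs=I C null, marked=B
Mark E: refs=I F H, marked=B E
Mark H: refs=C H G, marked=B E H
Mark I: refs=C, marked=B E H I
Mark C: refs=null C, marked=B C E H I
Mark F: refs=G C, marked=B C E F H I
Mark G: refs=A null, marked=B C E F G H I
Mark A: refs=A G null, marked=A B C E F G H I
Unmarked (collected): D

Answer: A B C E F G H I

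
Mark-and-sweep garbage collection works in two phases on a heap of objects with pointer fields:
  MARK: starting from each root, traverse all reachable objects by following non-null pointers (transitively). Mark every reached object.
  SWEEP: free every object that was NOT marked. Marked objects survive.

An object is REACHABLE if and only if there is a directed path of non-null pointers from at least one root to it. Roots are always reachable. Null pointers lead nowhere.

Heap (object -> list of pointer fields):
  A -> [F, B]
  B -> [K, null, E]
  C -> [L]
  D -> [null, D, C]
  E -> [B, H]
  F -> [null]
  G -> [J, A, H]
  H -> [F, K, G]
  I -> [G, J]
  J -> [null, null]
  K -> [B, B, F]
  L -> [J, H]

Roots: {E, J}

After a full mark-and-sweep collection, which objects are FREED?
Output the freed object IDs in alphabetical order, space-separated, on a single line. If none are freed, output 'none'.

Roots: E J
Mark E: refs=B H, marked=E
Mark J: refs=null null, marked=E J
Mark B: refs=K null E, marked=B E J
Mark H: refs=F K G, marked=B E H J
Mark K: refs=B B F, marked=B E H J K
Mark F: refs=null, marked=B E F H J K
Mark G: refs=J A H, marked=B E F G H J K
Mark A: refs=F B, marked=A B E F G H J K
Unmarked (collected): C D I L

Answer: C D I L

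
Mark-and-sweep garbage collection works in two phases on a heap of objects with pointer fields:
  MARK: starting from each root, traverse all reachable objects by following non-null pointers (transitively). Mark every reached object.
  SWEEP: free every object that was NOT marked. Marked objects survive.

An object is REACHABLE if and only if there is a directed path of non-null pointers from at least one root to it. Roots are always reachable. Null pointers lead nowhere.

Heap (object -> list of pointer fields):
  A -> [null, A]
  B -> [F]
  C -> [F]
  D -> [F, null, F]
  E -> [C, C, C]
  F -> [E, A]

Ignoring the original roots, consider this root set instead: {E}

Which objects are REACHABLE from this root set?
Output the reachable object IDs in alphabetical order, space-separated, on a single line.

Answer: A C E F

Derivation:
Roots: E
Mark E: refs=C C C, marked=E
Mark C: refs=F, marked=C E
Mark F: refs=E A, marked=C E F
Mark A: refs=null A, marked=A C E F
Unmarked (collected): B D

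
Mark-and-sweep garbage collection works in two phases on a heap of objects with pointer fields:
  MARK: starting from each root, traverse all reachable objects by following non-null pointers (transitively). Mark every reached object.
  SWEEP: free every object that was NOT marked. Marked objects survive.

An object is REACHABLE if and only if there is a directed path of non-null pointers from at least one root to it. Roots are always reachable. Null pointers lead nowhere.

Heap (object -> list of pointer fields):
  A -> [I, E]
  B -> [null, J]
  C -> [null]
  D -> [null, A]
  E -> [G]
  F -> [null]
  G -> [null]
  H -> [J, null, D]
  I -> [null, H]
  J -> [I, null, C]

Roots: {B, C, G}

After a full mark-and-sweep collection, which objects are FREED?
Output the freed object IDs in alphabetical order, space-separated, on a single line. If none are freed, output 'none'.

Answer: F

Derivation:
Roots: B C G
Mark B: refs=null J, marked=B
Mark C: refs=null, marked=B C
Mark G: refs=null, marked=B C G
Mark J: refs=I null C, marked=B C G J
Mark I: refs=null H, marked=B C G I J
Mark H: refs=J null D, marked=B C G H I J
Mark D: refs=null A, marked=B C D G H I J
Mark A: refs=I E, marked=A B C D G H I J
Mark E: refs=G, marked=A B C D E G H I J
Unmarked (collected): F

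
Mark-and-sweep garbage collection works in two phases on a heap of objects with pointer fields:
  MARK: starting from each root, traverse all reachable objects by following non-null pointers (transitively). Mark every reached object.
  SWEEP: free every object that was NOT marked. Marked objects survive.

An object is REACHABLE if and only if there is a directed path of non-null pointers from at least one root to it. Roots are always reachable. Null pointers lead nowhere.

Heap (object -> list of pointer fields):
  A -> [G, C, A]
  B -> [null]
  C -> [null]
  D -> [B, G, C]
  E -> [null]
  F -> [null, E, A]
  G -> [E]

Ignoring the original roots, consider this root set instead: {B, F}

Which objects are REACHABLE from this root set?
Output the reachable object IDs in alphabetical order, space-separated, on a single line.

Answer: A B C E F G

Derivation:
Roots: B F
Mark B: refs=null, marked=B
Mark F: refs=null E A, marked=B F
Mark E: refs=null, marked=B E F
Mark A: refs=G C A, marked=A B E F
Mark G: refs=E, marked=A B E F G
Mark C: refs=null, marked=A B C E F G
Unmarked (collected): D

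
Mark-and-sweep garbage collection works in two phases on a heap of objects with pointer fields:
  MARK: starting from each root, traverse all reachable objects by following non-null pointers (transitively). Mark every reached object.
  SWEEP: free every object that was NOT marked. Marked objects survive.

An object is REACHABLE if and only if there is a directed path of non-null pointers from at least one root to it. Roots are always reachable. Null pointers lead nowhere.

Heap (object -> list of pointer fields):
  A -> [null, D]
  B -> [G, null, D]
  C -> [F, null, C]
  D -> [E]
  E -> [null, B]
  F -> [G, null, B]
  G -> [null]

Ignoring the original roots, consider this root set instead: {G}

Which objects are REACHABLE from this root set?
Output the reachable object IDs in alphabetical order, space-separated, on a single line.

Answer: G

Derivation:
Roots: G
Mark G: refs=null, marked=G
Unmarked (collected): A B C D E F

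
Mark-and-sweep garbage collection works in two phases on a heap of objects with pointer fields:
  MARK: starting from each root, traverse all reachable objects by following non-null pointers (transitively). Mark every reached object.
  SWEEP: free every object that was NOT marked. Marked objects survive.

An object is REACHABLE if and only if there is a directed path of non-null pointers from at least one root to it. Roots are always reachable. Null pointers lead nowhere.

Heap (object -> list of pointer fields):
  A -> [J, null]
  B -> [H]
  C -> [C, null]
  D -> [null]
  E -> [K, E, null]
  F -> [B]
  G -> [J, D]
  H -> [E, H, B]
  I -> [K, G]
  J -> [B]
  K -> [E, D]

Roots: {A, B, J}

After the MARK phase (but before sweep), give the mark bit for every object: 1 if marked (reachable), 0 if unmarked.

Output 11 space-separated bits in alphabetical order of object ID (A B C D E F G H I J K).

Answer: 1 1 0 1 1 0 0 1 0 1 1

Derivation:
Roots: A B J
Mark A: refs=J null, marked=A
Mark B: refs=H, marked=A B
Mark J: refs=B, marked=A B J
Mark H: refs=E H B, marked=A B H J
Mark E: refs=K E null, marked=A B E H J
Mark K: refs=E D, marked=A B E H J K
Mark D: refs=null, marked=A B D E H J K
Unmarked (collected): C F G I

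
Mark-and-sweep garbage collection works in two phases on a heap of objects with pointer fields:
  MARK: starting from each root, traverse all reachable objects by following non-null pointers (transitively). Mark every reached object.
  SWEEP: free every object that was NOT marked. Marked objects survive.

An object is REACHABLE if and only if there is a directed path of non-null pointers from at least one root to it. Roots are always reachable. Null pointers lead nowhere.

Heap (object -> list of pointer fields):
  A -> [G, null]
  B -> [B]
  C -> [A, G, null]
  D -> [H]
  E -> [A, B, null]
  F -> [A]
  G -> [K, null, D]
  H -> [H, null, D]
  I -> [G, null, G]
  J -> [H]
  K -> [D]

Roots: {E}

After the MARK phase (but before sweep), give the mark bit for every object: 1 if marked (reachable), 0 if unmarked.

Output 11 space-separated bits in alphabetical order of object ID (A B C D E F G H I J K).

Roots: E
Mark E: refs=A B null, marked=E
Mark A: refs=G null, marked=A E
Mark B: refs=B, marked=A B E
Mark G: refs=K null D, marked=A B E G
Mark K: refs=D, marked=A B E G K
Mark D: refs=H, marked=A B D E G K
Mark H: refs=H null D, marked=A B D E G H K
Unmarked (collected): C F I J

Answer: 1 1 0 1 1 0 1 1 0 0 1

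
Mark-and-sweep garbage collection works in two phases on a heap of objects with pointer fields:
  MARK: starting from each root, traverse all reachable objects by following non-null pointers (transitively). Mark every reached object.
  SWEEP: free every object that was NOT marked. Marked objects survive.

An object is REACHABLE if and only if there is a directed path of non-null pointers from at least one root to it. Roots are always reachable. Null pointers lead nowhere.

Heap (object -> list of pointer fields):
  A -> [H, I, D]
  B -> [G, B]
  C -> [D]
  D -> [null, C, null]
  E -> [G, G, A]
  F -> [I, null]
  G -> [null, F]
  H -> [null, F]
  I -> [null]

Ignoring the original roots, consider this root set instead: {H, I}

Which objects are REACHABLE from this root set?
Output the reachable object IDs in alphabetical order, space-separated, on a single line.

Answer: F H I

Derivation:
Roots: H I
Mark H: refs=null F, marked=H
Mark I: refs=null, marked=H I
Mark F: refs=I null, marked=F H I
Unmarked (collected): A B C D E G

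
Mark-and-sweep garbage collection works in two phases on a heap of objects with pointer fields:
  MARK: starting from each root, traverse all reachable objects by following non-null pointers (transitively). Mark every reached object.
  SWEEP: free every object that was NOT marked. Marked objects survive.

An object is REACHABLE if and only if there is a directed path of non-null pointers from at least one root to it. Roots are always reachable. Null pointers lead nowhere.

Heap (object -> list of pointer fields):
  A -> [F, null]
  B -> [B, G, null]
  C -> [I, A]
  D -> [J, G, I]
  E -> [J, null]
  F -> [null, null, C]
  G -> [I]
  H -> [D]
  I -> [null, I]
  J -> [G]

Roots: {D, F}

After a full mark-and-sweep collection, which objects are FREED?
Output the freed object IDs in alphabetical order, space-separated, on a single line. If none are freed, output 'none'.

Answer: B E H

Derivation:
Roots: D F
Mark D: refs=J G I, marked=D
Mark F: refs=null null C, marked=D F
Mark J: refs=G, marked=D F J
Mark G: refs=I, marked=D F G J
Mark I: refs=null I, marked=D F G I J
Mark C: refs=I A, marked=C D F G I J
Mark A: refs=F null, marked=A C D F G I J
Unmarked (collected): B E H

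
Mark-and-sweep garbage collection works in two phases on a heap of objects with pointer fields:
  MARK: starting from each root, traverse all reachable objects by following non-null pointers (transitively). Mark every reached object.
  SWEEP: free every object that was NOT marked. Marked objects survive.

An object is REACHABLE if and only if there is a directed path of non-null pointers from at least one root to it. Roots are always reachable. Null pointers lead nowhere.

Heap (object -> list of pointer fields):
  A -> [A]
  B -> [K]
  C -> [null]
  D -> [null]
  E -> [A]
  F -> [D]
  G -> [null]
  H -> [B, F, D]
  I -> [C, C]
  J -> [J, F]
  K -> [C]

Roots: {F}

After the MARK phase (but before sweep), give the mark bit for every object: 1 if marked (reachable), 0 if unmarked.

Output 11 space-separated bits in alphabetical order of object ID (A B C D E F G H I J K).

Roots: F
Mark F: refs=D, marked=F
Mark D: refs=null, marked=D F
Unmarked (collected): A B C E G H I J K

Answer: 0 0 0 1 0 1 0 0 0 0 0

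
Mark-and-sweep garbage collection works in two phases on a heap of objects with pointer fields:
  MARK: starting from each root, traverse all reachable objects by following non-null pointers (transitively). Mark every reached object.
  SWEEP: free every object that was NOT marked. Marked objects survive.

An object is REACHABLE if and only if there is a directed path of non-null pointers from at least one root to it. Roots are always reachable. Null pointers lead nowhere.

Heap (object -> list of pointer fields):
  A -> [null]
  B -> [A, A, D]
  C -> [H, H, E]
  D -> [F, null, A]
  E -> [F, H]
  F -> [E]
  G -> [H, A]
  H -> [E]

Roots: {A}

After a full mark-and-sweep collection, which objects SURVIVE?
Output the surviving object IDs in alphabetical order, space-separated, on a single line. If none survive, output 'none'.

Roots: A
Mark A: refs=null, marked=A
Unmarked (collected): B C D E F G H

Answer: A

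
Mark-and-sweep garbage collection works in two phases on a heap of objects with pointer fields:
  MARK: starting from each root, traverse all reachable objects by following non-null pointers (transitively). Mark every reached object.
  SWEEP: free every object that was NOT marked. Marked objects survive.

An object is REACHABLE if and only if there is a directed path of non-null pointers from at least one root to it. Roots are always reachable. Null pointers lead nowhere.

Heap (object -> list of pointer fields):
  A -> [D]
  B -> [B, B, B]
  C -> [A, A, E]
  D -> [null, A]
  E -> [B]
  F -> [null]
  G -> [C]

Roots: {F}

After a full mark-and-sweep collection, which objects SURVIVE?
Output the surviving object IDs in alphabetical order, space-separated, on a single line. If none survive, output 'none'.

Roots: F
Mark F: refs=null, marked=F
Unmarked (collected): A B C D E G

Answer: F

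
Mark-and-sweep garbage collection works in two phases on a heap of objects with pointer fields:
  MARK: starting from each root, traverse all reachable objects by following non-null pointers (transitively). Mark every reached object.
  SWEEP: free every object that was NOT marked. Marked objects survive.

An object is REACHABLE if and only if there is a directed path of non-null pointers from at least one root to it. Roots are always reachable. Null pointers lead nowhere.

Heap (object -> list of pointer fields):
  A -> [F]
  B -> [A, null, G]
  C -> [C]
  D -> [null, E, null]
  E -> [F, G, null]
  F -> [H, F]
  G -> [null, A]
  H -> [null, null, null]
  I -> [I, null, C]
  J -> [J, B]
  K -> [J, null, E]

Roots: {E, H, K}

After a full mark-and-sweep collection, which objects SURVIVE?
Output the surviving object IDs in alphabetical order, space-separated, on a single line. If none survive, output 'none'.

Answer: A B E F G H J K

Derivation:
Roots: E H K
Mark E: refs=F G null, marked=E
Mark H: refs=null null null, marked=E H
Mark K: refs=J null E, marked=E H K
Mark F: refs=H F, marked=E F H K
Mark G: refs=null A, marked=E F G H K
Mark J: refs=J B, marked=E F G H J K
Mark A: refs=F, marked=A E F G H J K
Mark B: refs=A null G, marked=A B E F G H J K
Unmarked (collected): C D I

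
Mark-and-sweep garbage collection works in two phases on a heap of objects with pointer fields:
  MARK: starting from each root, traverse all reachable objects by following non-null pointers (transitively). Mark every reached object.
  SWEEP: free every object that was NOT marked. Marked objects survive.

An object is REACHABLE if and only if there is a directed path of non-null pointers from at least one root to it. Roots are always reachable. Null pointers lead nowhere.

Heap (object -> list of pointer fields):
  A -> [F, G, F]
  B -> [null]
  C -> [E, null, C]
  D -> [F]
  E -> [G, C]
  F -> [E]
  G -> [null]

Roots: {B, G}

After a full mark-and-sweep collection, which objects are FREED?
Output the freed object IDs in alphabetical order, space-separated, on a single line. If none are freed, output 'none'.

Answer: A C D E F

Derivation:
Roots: B G
Mark B: refs=null, marked=B
Mark G: refs=null, marked=B G
Unmarked (collected): A C D E F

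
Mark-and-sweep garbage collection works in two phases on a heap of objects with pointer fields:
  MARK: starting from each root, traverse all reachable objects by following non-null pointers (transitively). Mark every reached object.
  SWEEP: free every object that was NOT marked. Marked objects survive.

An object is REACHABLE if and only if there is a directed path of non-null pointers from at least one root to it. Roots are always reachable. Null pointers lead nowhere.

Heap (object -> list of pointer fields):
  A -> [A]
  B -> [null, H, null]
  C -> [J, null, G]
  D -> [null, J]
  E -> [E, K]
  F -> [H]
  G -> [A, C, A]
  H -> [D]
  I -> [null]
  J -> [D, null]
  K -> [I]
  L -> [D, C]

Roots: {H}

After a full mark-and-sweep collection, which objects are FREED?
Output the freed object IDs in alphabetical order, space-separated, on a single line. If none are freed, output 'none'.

Answer: A B C E F G I K L

Derivation:
Roots: H
Mark H: refs=D, marked=H
Mark D: refs=null J, marked=D H
Mark J: refs=D null, marked=D H J
Unmarked (collected): A B C E F G I K L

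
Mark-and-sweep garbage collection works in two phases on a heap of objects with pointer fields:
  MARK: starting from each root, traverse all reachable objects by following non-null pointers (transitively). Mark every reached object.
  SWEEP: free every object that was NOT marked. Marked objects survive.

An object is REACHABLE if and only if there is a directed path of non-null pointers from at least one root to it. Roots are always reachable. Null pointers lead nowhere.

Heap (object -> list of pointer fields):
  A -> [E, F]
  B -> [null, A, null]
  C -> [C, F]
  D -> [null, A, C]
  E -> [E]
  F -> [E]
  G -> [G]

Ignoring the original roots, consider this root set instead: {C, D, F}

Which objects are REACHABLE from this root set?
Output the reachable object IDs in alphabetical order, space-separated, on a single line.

Roots: C D F
Mark C: refs=C F, marked=C
Mark D: refs=null A C, marked=C D
Mark F: refs=E, marked=C D F
Mark A: refs=E F, marked=A C D F
Mark E: refs=E, marked=A C D E F
Unmarked (collected): B G

Answer: A C D E F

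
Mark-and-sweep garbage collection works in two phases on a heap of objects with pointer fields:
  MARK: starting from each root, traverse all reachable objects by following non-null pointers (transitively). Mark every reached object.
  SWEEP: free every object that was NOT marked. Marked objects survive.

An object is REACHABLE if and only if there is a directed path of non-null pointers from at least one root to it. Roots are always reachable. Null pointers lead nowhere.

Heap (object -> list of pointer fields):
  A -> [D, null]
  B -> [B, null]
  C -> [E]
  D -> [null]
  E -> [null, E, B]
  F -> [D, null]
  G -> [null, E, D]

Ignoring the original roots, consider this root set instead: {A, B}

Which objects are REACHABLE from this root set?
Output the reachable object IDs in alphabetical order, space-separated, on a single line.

Roots: A B
Mark A: refs=D null, marked=A
Mark B: refs=B null, marked=A B
Mark D: refs=null, marked=A B D
Unmarked (collected): C E F G

Answer: A B D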